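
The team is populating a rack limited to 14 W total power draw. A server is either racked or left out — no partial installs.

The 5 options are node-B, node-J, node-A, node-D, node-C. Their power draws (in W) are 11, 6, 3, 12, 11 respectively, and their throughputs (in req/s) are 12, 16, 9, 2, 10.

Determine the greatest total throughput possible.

Treat it as a binary knapsack problem.
Allowing fractional choices, the relaxed optimum would be about 30.5, but servers are indivisible.
node-J + node-A: power draw 6 + 3 = 9 ≤ 14, throughput 16 + 9 = 25.
node-A + node-C: power draw 3 + 11 = 14 ≤ 14, throughput 9 + 10 = 19.
node-B + node-A: power draw 11 + 3 = 14 ≤ 14, throughput 12 + 9 = 21.
Best is node-J and node-A with total throughput 25.

25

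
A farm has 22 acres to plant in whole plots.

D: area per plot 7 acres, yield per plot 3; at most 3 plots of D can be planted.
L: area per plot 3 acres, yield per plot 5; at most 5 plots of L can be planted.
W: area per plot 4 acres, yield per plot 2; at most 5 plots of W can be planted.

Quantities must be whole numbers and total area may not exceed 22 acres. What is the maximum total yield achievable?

28

Take 1×D and 5×L: area 22 ≤ 22, yield 1·3 + 5·5 = 28.
L has the best ratio (5/3) and is taken to its limit of 5; remaining capacity is filled optimally with the others.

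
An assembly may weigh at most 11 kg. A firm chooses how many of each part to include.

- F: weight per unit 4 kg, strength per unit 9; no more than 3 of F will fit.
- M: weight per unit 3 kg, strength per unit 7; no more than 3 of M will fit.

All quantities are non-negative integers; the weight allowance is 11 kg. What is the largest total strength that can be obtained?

2×F and 1×M: weight 11 ≤ 11, strength 2·9 + 1·7 = 25.
1×F and 2×M: weight 10 ≤ 11, strength 1·9 + 2·7 = 23.
Best is 25.

25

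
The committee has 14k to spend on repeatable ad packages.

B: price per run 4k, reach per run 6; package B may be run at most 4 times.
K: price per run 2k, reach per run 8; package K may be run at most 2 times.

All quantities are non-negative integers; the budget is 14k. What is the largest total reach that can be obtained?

Take 2×B and 2×K: price 12 ≤ 14, reach 2·6 + 2·8 = 28.
K has the best ratio (8/2) and is taken to its limit of 2; remaining capacity is filled optimally with the others.

28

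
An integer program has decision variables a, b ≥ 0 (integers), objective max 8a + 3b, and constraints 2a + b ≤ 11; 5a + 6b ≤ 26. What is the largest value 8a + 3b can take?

(a,b)=(5,0) is feasible, giving 40.
(a,b)=(4,1) is feasible, giving 35.
(a,b)=(4,0) is feasible, giving 32.
Maximum is 40 at (a,b)=(5,0).

40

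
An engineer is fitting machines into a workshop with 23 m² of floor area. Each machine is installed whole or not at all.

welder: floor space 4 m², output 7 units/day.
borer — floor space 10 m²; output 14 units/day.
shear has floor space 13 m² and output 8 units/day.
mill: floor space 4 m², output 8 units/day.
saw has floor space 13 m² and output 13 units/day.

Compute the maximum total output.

Treat it as a binary knapsack problem.
Take welder, borer, and mill: floor space 4 + 10 + 4 = 18 ≤ 23, output 7 + 14 + 8 = 29.
No other feasible combination does better.

29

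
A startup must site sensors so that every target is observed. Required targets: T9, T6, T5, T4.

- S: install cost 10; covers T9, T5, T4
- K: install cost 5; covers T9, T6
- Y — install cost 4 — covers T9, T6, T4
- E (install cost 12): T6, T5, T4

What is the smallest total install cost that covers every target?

Choose S and Y: together they cover T9, T6, T5, T4 — every target.
Total install cost: 10 + 4 = 14.
No cover costs less than 14.

14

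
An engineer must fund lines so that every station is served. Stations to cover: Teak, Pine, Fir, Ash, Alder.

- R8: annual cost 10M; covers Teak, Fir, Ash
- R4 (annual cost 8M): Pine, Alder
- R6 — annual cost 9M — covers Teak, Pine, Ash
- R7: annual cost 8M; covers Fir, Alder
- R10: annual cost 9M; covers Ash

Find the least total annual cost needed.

Choose R6 and R7: together they cover Teak, Pine, Fir, Ash, Alder — every station.
Total annual cost: 9 + 8 = 17.
No cover costs less than 17.

17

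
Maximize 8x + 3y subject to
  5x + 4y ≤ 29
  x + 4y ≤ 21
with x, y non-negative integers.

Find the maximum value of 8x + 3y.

43

The continuous relaxation peaks at (5.8, 0) with value 46.40; rounding to a feasible lattice point costs some objective.
(x,y)=(5,1): 5·5+4·1=29≤29, 1·5+4·1=9≤21, objective 43.
(x,y)=(5,0): 5·5+4·0=25≤29, 1·5+4·0=5≤21, objective 40.
(x,y)=(4,2): 5·4+4·2=28≤29, 1·4+4·2=12≤21, objective 38.
(x,y)=(4,1): 5·4+4·1=24≤29, 1·4+4·1=8≤21, objective 35.
The best lattice point is (5,1), giving 43.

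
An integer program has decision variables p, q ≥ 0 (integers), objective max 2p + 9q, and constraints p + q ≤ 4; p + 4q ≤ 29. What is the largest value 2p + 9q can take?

(p,q)=(0,4): 1·0+1·4=4≤4, 1·0+4·4=16≤29, objective 36.
(p,q)=(1,3): 1·1+1·3=4≤4, 1·1+4·3=13≤29, objective 29.
(p,q)=(0,3): 1·0+1·3=3≤4, 1·0+4·3=12≤29, objective 27.
Maximum is 36 at (p,q)=(0,4).

36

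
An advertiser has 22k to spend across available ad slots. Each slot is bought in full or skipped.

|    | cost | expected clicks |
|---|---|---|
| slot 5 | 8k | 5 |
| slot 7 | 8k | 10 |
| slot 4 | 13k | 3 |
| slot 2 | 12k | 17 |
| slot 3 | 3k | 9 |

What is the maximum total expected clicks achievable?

27

This is a 0-1 knapsack instance.
Take slot 7 and slot 2: cost 8 + 12 = 20 ≤ 22, expected clicks 10 + 17 = 27.
No other feasible combination does better.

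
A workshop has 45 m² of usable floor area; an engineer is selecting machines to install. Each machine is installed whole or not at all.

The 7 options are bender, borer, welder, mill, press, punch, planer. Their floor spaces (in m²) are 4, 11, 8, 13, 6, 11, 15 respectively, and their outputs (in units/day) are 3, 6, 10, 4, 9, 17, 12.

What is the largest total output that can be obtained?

Take bender, welder, press, punch, and planer: floor space 4 + 8 + 6 + 11 + 15 = 44 ≤ 45, output 3 + 10 + 9 + 17 + 12 = 51.
No other feasible combination does better.

51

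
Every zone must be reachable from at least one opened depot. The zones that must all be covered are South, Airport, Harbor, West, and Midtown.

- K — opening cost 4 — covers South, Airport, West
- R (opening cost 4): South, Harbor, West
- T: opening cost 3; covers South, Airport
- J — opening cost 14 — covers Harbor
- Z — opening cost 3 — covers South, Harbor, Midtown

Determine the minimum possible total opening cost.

This is an integer covering problem.
Choose K and Z: together they cover South, Airport, Harbor, West, Midtown — every zone.
Total opening cost: 4 + 3 = 7.

7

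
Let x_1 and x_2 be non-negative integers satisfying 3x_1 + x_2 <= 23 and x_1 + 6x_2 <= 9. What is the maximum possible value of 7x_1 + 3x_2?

49

(x_1,x_2)=(7,0): 3·7+1·0=21≤23, 1·7+6·0=7≤9, objective 49.
(x_1,x_2)=(6,0): 3·6+1·0=18≤23, 1·6+6·0=6≤9, objective 42.
The best lattice point is (7,0), giving 49.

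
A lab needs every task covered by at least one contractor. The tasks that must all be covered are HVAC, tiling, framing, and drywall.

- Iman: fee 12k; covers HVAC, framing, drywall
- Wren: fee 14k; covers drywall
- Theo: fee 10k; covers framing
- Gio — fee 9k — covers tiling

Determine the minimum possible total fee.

21

This is an integer covering problem.
Choose Iman and Gio: together they cover HVAC, tiling, framing, drywall — every task.
Total fee: 12 + 9 = 21.
No cover costs less than 21.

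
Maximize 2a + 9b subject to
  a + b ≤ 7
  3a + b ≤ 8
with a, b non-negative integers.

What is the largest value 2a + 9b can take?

63

(a,b)=(0,7): 1·0+1·7=7≤7, 3·0+1·7=7≤8, objective 63.
(a,b)=(0,6): 1·0+1·6=6≤7, 3·0+1·6=6≤8, objective 54.
No feasible integer point exceeds 63.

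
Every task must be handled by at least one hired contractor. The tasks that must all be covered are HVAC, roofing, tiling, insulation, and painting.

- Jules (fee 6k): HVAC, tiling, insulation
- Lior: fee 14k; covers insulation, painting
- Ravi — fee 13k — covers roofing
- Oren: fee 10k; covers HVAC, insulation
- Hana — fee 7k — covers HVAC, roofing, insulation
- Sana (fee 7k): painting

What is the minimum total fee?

This is a weighted set-cover instance.
Choose Jules, Hana, and Sana: together they cover HVAC, roofing, tiling, insulation, painting — every task.
Total fee: 6 + 7 + 7 = 20.
No cover costs less than 20.

20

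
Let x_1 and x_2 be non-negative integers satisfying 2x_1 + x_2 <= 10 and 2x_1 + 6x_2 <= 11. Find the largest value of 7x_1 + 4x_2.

35

(x_1,x_2)=(5,0): 2·5+1·0=10≤10, 2·5+6·0=10≤11, objective 35.
(x_1,x_2)=(4,0): 2·4+1·0=8≤10, 2·4+6·0=8≤11, objective 28.
(x_1,x_2)=(3,0): 2·3+1·0=6≤10, 2·3+6·0=6≤11, objective 21.
Maximum is 35 at (x_1,x_2)=(5,0).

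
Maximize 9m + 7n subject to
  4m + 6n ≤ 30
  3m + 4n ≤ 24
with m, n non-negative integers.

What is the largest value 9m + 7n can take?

(m,n)=(7,0) is feasible, giving 63.
(m,n)=(6,1) is feasible, giving 61.
(m,n)=(6,0) is feasible, giving 54.
The best lattice point is (7,0), giving 63.

63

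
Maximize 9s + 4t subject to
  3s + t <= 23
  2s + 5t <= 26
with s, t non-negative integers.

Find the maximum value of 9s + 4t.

(s,t)=(7,2): 3·7+1·2=23≤23, 2·7+5·2=24≤26, objective 71.
(s,t)=(7,1): 3·7+1·1=22≤23, 2·7+5·1=19≤26, objective 67.
(s,t)=(6,2): 3·6+1·2=20≤23, 2·6+5·2=22≤26, objective 62.
The best lattice point is (7,2), giving 71.

71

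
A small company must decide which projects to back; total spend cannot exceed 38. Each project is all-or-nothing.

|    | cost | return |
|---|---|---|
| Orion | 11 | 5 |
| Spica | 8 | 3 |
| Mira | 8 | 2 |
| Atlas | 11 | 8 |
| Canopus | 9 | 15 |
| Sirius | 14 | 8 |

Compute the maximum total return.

Treat it as a binary knapsack problem.
Take Atlas, Canopus, and Sirius: cost 11 + 9 + 14 = 34 ≤ 38, return 8 + 15 + 8 = 31.
No other feasible combination does better.

31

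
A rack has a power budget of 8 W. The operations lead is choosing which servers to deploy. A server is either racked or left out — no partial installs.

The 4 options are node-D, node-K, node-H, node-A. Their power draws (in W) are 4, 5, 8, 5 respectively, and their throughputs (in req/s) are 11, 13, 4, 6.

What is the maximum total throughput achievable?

13

Take node-K: power draw 5 ≤ 8, throughput 13.
No other feasible combination does better.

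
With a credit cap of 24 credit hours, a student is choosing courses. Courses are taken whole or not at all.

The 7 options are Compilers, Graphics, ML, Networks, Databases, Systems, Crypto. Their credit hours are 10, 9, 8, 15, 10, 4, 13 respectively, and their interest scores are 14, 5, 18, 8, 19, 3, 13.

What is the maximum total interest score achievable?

Allowing fractional choices, the relaxed optimum would be about 45.4, but courses are indivisible.
ML + Databases + Systems: credit hours 8 + 10 + 4 = 22 ≤ 24, interest score 18 + 19 + 3 = 40.
Compilers + Databases + Systems: credit hours 10 + 10 + 4 = 24 ≤ 24, interest score 14 + 19 + 3 = 36.
ML + Databases: credit hours 8 + 10 = 18 ≤ 24, interest score 18 + 19 = 37.
Best is ML, Databases, and Systems with total interest score 40.

40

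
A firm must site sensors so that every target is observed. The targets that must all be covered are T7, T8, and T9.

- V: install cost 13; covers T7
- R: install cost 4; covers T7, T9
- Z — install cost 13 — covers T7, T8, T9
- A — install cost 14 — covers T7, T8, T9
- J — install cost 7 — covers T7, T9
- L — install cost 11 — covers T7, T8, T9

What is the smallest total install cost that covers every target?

11

This is a weighted set-cover instance.
The greedy cost-per-new-target heuristic would pick R and L for 15, but a cheaper cover exists.
L alone covers T7, T8, T9 — every target.
Total install cost: 11.
No cover costs less than 11.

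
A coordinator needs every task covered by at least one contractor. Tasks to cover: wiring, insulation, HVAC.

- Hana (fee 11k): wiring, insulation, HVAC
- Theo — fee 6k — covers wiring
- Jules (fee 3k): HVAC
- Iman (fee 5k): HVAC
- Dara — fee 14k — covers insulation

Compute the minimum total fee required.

11

The greedy cost-per-new-task heuristic would pick Jules and Hana for 14, but a cheaper cover exists.
Hana alone covers wiring, insulation, HVAC — every task.
Total fee: 11.
No cover costs less than 11.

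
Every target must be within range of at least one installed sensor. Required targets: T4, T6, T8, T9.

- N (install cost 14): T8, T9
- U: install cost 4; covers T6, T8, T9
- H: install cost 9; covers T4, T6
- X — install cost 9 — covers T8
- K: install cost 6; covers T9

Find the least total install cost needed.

13

This is an integer covering problem.
Choose U and H: together they cover T4, T6, T8, T9 — every target.
Total install cost: 4 + 9 = 13.
No cover costs less than 13.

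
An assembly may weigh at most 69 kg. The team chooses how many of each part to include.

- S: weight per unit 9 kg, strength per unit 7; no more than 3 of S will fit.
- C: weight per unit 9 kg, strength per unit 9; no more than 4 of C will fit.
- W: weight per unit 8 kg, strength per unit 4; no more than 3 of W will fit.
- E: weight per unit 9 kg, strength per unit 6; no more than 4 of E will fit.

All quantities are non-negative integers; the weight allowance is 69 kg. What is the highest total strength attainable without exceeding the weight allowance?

This is a bounded integer knapsack.
3×S and 4×C: weight 63 ≤ 69, strength 3·7 + 4·9 = 57.
2×S, 4×C, and 1×E: weight 63 ≤ 69, strength 2·7 + 4·9 + 1·6 = 56.
Best is 57.

57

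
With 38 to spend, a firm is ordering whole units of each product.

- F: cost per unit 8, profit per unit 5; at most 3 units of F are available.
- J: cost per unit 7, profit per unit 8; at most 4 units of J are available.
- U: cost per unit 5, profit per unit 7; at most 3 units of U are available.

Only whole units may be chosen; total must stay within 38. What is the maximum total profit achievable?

46

This is a bounded integer knapsack.
4×J and 2×U: cost 38 ≤ 38, profit 4·8 + 2·7 = 46.
3×J and 3×U: cost 36 ≤ 38, profit 3·8 + 3·7 = 45.
Best is 46.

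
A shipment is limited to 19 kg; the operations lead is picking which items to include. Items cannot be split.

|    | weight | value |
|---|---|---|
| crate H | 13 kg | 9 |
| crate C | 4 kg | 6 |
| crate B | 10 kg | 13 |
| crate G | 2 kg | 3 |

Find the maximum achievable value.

22

Allowing fractional choices, the relaxed optimum would be about 24.1, but items are indivisible.
crate C + crate B: weight 4 + 10 = 14 ≤ 19, value 6 + 13 = 19.
crate C + crate B + crate G: weight 4 + 10 + 2 = 16 ≤ 19, value 6 + 13 + 3 = 22.
Best is crate C, crate B, and crate G with total value 22.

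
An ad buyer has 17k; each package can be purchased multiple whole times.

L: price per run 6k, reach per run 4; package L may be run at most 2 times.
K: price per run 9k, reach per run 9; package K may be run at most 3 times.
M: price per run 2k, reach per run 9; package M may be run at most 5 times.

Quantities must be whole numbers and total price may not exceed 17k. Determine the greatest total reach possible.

M has the best ratio (9/2); taking only M gives at most 5×9 = 45 (stopped by the supply cap of 5).
Mixing does better — 1×L and 5×M: price 16 ≤ 17, reach 1·4 + 5·9 = 49.

49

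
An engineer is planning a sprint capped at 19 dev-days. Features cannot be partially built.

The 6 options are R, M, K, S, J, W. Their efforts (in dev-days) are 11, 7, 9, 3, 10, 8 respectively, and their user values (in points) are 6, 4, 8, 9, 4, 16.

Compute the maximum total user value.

29

Allowing fractional choices, the relaxed optimum would be about 32.1, but features are indivisible.
S + W: effort 3 + 8 = 11 ≤ 19, user value 9 + 16 = 25.
M + S + W: effort 7 + 3 + 8 = 18 ≤ 19, user value 4 + 9 + 16 = 29.
K + W: effort 9 + 8 = 17 ≤ 19, user value 8 + 16 = 24.
Best is M, S, and W with total user value 29.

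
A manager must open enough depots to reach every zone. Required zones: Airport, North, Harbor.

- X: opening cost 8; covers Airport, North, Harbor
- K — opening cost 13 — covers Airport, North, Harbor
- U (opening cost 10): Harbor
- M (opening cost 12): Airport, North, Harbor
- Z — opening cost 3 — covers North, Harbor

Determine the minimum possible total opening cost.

This is a weighted set-cover instance.
The greedy cost-per-new-zone heuristic would pick Z and X for 11, but a cheaper cover exists.
X alone covers Airport, North, Harbor — every zone.
Total opening cost: 8.
No cover costs less than 8.

8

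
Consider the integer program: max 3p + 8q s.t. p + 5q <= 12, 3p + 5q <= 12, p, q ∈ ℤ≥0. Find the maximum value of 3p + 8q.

16

The continuous relaxation peaks at (0, 2.4) with value 19.20; rounding to a feasible lattice point costs some objective.
(p,q)=(0,2): 1·0+5·2=10≤12, 3·0+5·2=10≤12, objective 16.
(p,q)=(1,1): 1·1+5·1=6≤12, 3·1+5·1=8≤12, objective 11.
(p,q)=(0,1): 1·0+5·1=5≤12, 3·0+5·1=5≤12, objective 8.
The best lattice point is (0,2), giving 16.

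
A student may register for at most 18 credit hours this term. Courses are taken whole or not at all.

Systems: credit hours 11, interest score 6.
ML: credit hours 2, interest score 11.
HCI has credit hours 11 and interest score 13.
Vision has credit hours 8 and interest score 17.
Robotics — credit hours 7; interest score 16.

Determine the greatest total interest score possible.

44

ML + Vision + Robotics: credit hours 2 + 8 + 7 = 17 ≤ 18, interest score 11 + 17 + 16 = 44.
Vision + Robotics: credit hours 8 + 7 = 15 ≤ 18, interest score 17 + 16 = 33.
Best is ML, Vision, and Robotics with total interest score 44.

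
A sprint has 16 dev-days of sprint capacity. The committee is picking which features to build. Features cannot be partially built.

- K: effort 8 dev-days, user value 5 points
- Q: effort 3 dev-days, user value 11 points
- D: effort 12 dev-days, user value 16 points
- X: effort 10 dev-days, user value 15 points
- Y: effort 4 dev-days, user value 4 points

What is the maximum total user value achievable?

27

Take Q and D: effort 3 + 12 = 15 ≤ 16, user value 11 + 16 = 27.
No other feasible combination does better.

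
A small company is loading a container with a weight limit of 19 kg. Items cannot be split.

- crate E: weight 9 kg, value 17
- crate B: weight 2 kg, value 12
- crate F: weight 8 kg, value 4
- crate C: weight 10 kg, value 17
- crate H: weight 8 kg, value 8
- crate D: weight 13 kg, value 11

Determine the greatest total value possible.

Take crate E, crate B, and crate H: weight 9 + 2 + 8 = 19 ≤ 19, value 17 + 12 + 8 = 37.
No other feasible combination does better.

37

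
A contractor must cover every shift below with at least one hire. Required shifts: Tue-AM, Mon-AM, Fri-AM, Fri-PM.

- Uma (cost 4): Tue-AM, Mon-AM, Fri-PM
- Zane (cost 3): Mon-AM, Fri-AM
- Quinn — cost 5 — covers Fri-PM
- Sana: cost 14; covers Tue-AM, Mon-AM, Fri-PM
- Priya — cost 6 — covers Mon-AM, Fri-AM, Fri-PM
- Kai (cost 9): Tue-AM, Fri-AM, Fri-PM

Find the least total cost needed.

7

Choose Uma and Zane: together they cover Tue-AM, Mon-AM, Fri-AM, Fri-PM — every shift.
Total cost: 4 + 3 = 7.
No cover costs less than 7.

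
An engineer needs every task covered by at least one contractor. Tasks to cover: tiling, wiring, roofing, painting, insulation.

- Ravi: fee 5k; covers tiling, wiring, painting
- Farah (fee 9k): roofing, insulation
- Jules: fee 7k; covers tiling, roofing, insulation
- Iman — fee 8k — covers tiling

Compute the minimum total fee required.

Choose Ravi and Jules: together they cover tiling, wiring, roofing, painting, insulation — every task.
Total fee: 5 + 7 = 12.
No cover costs less than 12.

12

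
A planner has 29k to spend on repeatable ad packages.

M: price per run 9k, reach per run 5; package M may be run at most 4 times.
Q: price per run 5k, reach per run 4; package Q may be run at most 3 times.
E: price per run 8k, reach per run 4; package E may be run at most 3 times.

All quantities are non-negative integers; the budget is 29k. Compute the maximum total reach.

18

Take 2×M and 2×Q: price 28 ≤ 29, reach 2·5 + 2·4 = 18.
No other integer combination yields more.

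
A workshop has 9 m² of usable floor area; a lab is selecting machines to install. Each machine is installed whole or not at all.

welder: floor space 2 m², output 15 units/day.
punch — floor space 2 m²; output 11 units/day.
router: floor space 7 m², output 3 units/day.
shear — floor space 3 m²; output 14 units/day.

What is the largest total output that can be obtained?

40

Allowing fractional choices, the relaxed optimum would be about 40.9, but machines are indivisible.
welder + shear: floor space 2 + 3 = 5 ≤ 9, output 15 + 14 = 29.
welder + punch: floor space 2 + 2 = 4 ≤ 9, output 15 + 11 = 26.
welder + punch + shear: floor space 2 + 2 + 3 = 7 ≤ 9, output 15 + 11 + 14 = 40.
Best is welder, punch, and shear with total output 40.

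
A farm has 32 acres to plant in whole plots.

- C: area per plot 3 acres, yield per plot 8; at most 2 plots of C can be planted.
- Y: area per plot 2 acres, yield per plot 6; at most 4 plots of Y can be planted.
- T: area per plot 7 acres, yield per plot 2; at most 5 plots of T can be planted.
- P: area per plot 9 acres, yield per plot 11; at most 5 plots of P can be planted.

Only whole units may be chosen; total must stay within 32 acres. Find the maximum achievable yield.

This is a bounded integer knapsack.
Y has the best ratio (6/2); taking only Y gives at most 4×6 = 24 (stopped by the supply cap of 4).
Mixing does better — 2×C, 4×Y, and 2×P: area 32 ≤ 32, yield 2·8 + 4·6 + 2·11 = 62.

62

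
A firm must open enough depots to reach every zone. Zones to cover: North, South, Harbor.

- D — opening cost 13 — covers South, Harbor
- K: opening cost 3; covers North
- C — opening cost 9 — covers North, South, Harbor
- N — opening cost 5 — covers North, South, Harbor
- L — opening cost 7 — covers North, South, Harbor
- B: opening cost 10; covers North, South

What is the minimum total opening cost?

5

N alone covers North, South, Harbor — every zone.
Total opening cost: 5.
No cover costs less than 5.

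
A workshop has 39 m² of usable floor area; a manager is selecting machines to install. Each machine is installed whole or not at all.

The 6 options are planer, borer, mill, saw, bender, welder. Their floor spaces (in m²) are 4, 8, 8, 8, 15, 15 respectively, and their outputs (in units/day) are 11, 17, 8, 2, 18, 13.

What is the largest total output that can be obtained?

planer + borer + mill + welder: floor space 4 + 8 + 8 + 15 = 35 ≤ 39, output 11 + 17 + 8 + 13 = 49.
planer + borer + mill + bender: floor space 4 + 8 + 8 + 15 = 35 ≤ 39, output 11 + 17 + 8 + 18 = 54.
planer + borer + saw + bender: floor space 4 + 8 + 8 + 15 = 35 ≤ 39, output 11 + 17 + 2 + 18 = 48.
Best is planer, borer, mill, and bender with total output 54.

54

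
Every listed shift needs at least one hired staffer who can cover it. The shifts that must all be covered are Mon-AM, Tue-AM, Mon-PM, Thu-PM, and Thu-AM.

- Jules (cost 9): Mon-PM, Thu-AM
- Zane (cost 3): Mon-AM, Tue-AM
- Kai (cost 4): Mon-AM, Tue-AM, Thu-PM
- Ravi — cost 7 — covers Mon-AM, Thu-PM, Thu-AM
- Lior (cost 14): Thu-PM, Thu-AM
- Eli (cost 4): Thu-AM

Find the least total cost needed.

13

This is an integer covering problem.
The greedy cost-per-new-shift heuristic would pick Kai, Eli, and Jules for 17, but a cheaper cover exists.
Choose Jules and Kai: together they cover Mon-AM, Tue-AM, Mon-PM, Thu-PM, Thu-AM — every shift.
Total cost: 9 + 4 = 13.
No cover costs less than 13.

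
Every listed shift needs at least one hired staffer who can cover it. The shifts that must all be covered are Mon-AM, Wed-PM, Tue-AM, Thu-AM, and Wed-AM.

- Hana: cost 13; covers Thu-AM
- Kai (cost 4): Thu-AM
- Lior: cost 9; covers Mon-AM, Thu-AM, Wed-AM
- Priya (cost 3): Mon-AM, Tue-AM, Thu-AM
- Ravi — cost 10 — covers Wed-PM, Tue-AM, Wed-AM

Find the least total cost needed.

13

Choose Priya and Ravi: together they cover Mon-AM, Wed-PM, Tue-AM, Thu-AM, Wed-AM — every shift.
Total cost: 3 + 10 = 13.
No cover costs less than 13.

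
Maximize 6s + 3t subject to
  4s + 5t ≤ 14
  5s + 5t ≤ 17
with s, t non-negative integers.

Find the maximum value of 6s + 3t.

18

(s,t)=(3,0) is feasible, giving 18.
(s,t)=(2,1) is feasible, giving 15.
The best lattice point is (3,0), giving 18.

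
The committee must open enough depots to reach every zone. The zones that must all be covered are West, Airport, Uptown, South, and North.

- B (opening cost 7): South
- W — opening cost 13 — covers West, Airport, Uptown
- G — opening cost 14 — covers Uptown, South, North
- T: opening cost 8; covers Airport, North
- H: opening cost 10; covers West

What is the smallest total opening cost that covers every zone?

Choose W and G: together they cover West, Airport, Uptown, South, North — every zone.
Total opening cost: 13 + 14 = 27.

27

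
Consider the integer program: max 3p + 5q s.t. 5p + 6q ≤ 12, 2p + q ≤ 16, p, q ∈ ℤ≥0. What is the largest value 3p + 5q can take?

(p,q)=(0,2) is feasible, giving 10.
(p,q)=(1,1) is feasible, giving 8.
(p,q)=(0,1) is feasible, giving 5.
Maximum is 10 at (p,q)=(0,2).

10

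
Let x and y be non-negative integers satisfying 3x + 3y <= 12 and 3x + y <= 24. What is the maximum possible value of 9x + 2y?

(x,y)=(4,0): 3·4+3·0=12≤12, 3·4+1·0=12≤24, objective 36.
(x,y)=(3,1): 3·3+3·1=12≤12, 3·3+1·1=10≤24, objective 29.
(x,y)=(3,0): 3·3+3·0=9≤12, 3·3+1·0=9≤24, objective 27.
No feasible integer point exceeds 36.

36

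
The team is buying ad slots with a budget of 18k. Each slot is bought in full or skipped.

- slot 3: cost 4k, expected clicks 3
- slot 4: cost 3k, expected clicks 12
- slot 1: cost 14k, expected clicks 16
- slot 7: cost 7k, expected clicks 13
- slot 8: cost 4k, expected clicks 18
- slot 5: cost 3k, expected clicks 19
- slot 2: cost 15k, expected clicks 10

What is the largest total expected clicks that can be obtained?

slot 4 + slot 7 + slot 8 + slot 5: cost 3 + 7 + 4 + 3 = 17 ≤ 18, expected clicks 12 + 13 + 18 + 19 = 62.
slot 3 + slot 7 + slot 8 + slot 5: cost 4 + 7 + 4 + 3 = 18 ≤ 18, expected clicks 3 + 13 + 18 + 19 = 53.
Best is slot 4, slot 7, slot 8, and slot 5 with total expected clicks 62.

62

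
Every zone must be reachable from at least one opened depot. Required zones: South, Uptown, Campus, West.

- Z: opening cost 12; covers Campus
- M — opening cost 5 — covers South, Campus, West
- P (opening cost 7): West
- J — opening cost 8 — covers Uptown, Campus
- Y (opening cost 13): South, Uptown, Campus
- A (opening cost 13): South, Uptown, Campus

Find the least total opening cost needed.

Choose M and J: together they cover South, Uptown, Campus, West — every zone.
Total opening cost: 5 + 8 = 13.
No cover costs less than 13.

13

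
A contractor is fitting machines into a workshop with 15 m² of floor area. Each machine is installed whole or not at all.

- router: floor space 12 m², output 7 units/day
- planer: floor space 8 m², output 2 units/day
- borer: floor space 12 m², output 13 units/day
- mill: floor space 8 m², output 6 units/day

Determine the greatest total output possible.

13

This is a 0-1 knapsack instance.
Allowing fractional choices, the relaxed optimum would be about 15.2, but machines are indivisible.
borer: floor space 12 ≤ 15, output 13.
mill: floor space 8 ≤ 15, output 6.
router: floor space 12 ≤ 15, output 7.
Best is borer with total output 13.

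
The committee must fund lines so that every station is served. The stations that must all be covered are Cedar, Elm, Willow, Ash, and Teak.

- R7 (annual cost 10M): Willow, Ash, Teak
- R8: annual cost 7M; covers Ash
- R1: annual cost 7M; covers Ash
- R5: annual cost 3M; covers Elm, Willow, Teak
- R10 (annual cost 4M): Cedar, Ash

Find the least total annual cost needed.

Choose R5 and R10: together they cover Cedar, Elm, Willow, Ash, Teak — every station.
Total annual cost: 3 + 4 = 7.
No cover costs less than 7.

7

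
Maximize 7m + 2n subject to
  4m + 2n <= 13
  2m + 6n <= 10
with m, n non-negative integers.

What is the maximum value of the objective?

(m,n)=(3,0) is feasible, giving 21.
(m,n)=(2,1) is feasible, giving 16.
(m,n)=(2,0) is feasible, giving 14.
No feasible integer point exceeds 21.

21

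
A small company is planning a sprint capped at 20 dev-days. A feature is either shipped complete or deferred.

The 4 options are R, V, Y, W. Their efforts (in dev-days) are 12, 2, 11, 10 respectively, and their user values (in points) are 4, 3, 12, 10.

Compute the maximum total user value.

Allowing fractional choices, the relaxed optimum would be about 22.0, but features are indivisible.
V + W: effort 2 + 10 = 12 ≤ 20, user value 3 + 10 = 13.
V + Y: effort 2 + 11 = 13 ≤ 20, user value 3 + 12 = 15.
Best is V and Y with total user value 15.

15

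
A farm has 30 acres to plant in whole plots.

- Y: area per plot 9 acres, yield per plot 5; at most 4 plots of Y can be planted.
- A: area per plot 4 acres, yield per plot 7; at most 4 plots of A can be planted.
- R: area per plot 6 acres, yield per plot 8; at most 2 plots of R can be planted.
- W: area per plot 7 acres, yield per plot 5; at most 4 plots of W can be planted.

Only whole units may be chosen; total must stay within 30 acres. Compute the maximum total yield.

44

Take 4×A and 2×R: area 28 ≤ 30, yield 4·7 + 2·8 = 44.
A has the best ratio (7/4) and is taken to its limit of 4; remaining capacity is filled optimally with the others.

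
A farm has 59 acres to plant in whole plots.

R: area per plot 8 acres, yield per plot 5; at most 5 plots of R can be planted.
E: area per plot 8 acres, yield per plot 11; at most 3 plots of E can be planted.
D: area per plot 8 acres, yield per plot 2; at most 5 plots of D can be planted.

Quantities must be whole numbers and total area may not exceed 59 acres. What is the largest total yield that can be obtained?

This is a bounded integer knapsack.
E has the best ratio (11/8); taking only E gives at most 3×11 = 33 (stopped by the supply cap of 3).
Mixing does better — 4×R and 3×E: area 56 ≤ 59, yield 4·5 + 3·11 = 53.

53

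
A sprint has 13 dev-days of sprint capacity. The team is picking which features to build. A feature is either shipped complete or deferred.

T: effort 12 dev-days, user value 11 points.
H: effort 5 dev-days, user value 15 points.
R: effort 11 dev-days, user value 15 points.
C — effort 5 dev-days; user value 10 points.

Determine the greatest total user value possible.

25

Allowing fractional choices, the relaxed optimum would be about 29.1, but features are indivisible.
H: effort 5 ≤ 13, user value 15.
H + C: effort 5 + 5 = 10 ≤ 13, user value 15 + 10 = 25.
Best is H and C with total user value 25.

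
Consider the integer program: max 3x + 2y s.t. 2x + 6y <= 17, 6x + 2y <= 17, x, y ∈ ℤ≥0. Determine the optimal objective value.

The continuous relaxation peaks at (2.12, 2.12) with value 10.62; rounding to a feasible lattice point costs some objective.
(x,y)=(2,2): 2·2+6·2=16≤17, 6·2+2·2=16≤17, objective 10.
(x,y)=(2,1): 2·2+6·1=10≤17, 6·2+2·1=14≤17, objective 8.
(x,y)=(1,2): 2·1+6·2=14≤17, 6·1+2·2=10≤17, objective 7.
The best lattice point is (2,2), giving 10.

10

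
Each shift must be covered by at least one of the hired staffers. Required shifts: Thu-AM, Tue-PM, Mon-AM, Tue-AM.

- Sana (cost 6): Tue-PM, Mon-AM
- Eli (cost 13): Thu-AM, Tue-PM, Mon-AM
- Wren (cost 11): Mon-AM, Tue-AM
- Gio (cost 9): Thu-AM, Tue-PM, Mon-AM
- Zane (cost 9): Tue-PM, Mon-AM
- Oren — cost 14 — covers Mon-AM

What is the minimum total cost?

Choose Wren and Gio: together they cover Thu-AM, Tue-PM, Mon-AM, Tue-AM — every shift.
Total cost: 11 + 9 = 20.

20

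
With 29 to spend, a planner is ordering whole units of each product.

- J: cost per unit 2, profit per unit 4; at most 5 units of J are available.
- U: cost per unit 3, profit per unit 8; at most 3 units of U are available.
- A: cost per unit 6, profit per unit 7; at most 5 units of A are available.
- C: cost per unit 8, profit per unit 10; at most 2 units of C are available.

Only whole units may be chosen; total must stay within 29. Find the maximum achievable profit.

54

This is a bounded integer knapsack.
4×J, 3×U, and 2×A: cost 29 ≤ 29, profit 4·4 + 3·8 + 2·7 = 54.
5×J, 3×U, and 1×C: cost 27 ≤ 29, profit 5·4 + 3·8 + 1·10 = 54.
Best is 54.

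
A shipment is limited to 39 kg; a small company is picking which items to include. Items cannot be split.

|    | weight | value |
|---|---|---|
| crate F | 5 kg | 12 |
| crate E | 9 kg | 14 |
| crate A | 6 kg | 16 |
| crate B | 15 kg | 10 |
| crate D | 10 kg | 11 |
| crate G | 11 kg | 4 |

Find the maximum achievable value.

53

crate F + crate A + crate B + crate D: weight 5 + 6 + 15 + 10 = 36 ≤ 39, value 12 + 16 + 10 + 11 = 49.
crate F + crate E + crate A + crate D: weight 5 + 9 + 6 + 10 = 30 ≤ 39, value 12 + 14 + 16 + 11 = 53.
crate F + crate E + crate A + crate B: weight 5 + 9 + 6 + 15 = 35 ≤ 39, value 12 + 14 + 16 + 10 = 52.
Best is crate F, crate E, crate A, and crate D with total value 53.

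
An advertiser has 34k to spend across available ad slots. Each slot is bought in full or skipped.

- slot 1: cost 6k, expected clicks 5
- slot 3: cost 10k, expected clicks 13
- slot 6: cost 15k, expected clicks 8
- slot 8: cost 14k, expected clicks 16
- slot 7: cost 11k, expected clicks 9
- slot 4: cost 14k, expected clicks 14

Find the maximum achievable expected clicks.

This is an integer program with binary decision variables.
Allowing fractional choices, the relaxed optimum would be about 39.0, but ad slots are indivisible.
slot 1 + slot 3 + slot 8: cost 6 + 10 + 14 = 30 ≤ 34, expected clicks 5 + 13 + 16 = 34.
slot 1 + slot 8 + slot 4: cost 6 + 14 + 14 = 34 ≤ 34, expected clicks 5 + 16 + 14 = 35.
Best is slot 1, slot 8, and slot 4 with total expected clicks 35.

35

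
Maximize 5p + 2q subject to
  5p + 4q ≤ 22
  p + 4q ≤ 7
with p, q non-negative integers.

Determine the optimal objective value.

20

The continuous relaxation peaks at (4.4, 0) with value 22.00; rounding to a feasible lattice point costs some objective.
(p,q)=(4,0): 5·4+4·0=20≤22, 1·4+4·0=4≤7, objective 20.
(p,q)=(3,1): 5·3+4·1=19≤22, 1·3+4·1=7≤7, objective 17.
(p,q)=(3,0): 5·3+4·0=15≤22, 1·3+4·0=3≤7, objective 15.
Maximum is 20 at (p,q)=(4,0).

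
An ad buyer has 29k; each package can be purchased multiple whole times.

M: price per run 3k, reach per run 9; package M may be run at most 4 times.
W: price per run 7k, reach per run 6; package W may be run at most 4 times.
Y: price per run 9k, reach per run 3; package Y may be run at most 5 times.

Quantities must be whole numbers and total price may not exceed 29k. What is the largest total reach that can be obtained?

48

This is a bounded integer knapsack.
M has the best ratio (9/3); taking only M gives at most 4×9 = 36 (stopped by the supply cap of 4).
Mixing does better — 4×M and 2×W: price 26 ≤ 29, reach 4·9 + 2·6 = 48.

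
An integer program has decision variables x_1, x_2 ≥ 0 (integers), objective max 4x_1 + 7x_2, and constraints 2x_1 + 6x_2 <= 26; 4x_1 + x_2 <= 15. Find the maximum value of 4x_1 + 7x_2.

(x_1,x_2)=(3,3): 2·3+6·3=24≤26, 4·3+1·3=15≤15, objective 33.
(x_1,x_2)=(1,4): 2·1+6·4=26≤26, 4·1+1·4=8≤15, objective 32.
(x_1,x_2)=(2,3): 2·2+6·3=22≤26, 4·2+1·3=11≤15, objective 29.
The best lattice point is (3,3), giving 33.

33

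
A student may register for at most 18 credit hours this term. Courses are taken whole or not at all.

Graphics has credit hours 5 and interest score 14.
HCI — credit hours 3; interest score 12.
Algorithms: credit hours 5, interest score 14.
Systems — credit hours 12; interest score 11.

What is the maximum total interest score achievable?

Take Graphics, HCI, and Algorithms: credit hours 5 + 3 + 5 = 13 ≤ 18, interest score 14 + 12 + 14 = 40.
No other feasible combination does better.

40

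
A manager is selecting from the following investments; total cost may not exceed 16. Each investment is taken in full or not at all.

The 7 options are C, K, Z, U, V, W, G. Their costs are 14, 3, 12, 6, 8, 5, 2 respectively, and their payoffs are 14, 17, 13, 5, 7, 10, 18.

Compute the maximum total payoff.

50

Take K, U, W, and G: cost 3 + 6 + 5 + 2 = 16 ≤ 16, payoff 17 + 5 + 10 + 18 = 50.
No other feasible combination does better.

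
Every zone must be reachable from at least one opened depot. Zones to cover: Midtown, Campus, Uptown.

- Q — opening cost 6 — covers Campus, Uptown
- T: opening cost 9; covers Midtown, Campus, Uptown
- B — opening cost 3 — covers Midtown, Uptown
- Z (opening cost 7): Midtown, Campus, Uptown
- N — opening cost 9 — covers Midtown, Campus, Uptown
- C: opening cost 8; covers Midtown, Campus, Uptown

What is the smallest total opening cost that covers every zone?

7

This is an integer covering problem.
The greedy cost-per-new-zone heuristic would pick B and Q for 9, but a cheaper cover exists.
Z alone covers Midtown, Campus, Uptown — every zone.
Total opening cost: 7.
No cover costs less than 7.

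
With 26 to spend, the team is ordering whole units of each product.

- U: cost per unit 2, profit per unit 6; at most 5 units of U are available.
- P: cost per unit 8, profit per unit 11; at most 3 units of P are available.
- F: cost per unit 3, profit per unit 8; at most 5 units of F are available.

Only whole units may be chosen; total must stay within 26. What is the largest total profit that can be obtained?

U has the best ratio (6/2); taking only U gives at most 5×6 = 30 (stopped by the supply cap of 5).
Mixing does better — 5×U and 5×F: cost 25 ≤ 26, profit 5·6 + 5·8 = 70.

70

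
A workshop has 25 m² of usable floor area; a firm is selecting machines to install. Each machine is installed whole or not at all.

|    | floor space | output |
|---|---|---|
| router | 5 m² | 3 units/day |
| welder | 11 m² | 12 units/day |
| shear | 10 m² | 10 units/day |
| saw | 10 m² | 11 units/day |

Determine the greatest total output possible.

Treat it as a binary knapsack problem.
Allowing fractional choices, the relaxed optimum would be about 27.0, but machines are indivisible.
welder + saw: floor space 11 + 10 = 21 ≤ 25, output 12 + 11 = 23.
router + shear + saw: floor space 5 + 10 + 10 = 25 ≤ 25, output 3 + 10 + 11 = 24.
welder + shear: floor space 11 + 10 = 21 ≤ 25, output 12 + 10 = 22.
Best is router, shear, and saw with total output 24.

24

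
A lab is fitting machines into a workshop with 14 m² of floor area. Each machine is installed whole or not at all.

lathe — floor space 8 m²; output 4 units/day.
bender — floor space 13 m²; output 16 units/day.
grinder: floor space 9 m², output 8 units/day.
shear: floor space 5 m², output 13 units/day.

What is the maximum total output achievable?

21

lathe + shear: floor space 8 + 5 = 13 ≤ 14, output 4 + 13 = 17.
grinder + shear: floor space 9 + 5 = 14 ≤ 14, output 8 + 13 = 21.
Best is grinder and shear with total output 21.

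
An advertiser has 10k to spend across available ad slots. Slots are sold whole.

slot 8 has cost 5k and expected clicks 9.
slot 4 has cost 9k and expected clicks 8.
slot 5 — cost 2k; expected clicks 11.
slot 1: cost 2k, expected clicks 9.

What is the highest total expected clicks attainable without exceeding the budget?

29

Allowing fractional choices, the relaxed optimum would be about 29.9, but ad slots are indivisible.
slot 8 + slot 5: cost 5 + 2 = 7 ≤ 10, expected clicks 9 + 11 = 20.
slot 8 + slot 5 + slot 1: cost 5 + 2 + 2 = 9 ≤ 10, expected clicks 9 + 11 + 9 = 29.
slot 5 + slot 1: cost 2 + 2 = 4 ≤ 10, expected clicks 11 + 9 = 20.
Best is slot 8, slot 5, and slot 1 with total expected clicks 29.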